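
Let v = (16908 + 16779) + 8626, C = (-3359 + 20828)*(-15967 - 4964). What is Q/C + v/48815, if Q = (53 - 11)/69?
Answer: 355844023147751/410524567469055 ≈ 0.86680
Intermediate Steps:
C = -365643639 (C = 17469*(-20931) = -365643639)
v = 42313 (v = 33687 + 8626 = 42313)
Q = 14/23 (Q = 42*(1/69) = 14/23 ≈ 0.60870)
Q/C + v/48815 = (14/23)/(-365643639) + 42313/48815 = (14/23)*(-1/365643639) + 42313*(1/48815) = -14/8409803697 + 42313/48815 = 355844023147751/410524567469055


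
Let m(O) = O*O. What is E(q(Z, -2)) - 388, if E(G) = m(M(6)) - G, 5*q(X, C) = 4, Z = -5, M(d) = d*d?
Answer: 4536/5 ≈ 907.20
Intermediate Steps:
M(d) = d²
q(X, C) = ⅘ (q(X, C) = (⅕)*4 = ⅘)
m(O) = O²
E(G) = 1296 - G (E(G) = (6²)² - G = 36² - G = 1296 - G)
E(q(Z, -2)) - 388 = (1296 - 1*⅘) - 388 = (1296 - ⅘) - 388 = 6476/5 - 388 = 4536/5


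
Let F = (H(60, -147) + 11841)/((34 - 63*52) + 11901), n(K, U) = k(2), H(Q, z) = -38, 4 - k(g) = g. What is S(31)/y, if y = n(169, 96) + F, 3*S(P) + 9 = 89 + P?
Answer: 320383/29121 ≈ 11.002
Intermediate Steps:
k(g) = 4 - g
S(P) = 80/3 + P/3 (S(P) = -3 + (89 + P)/3 = -3 + (89/3 + P/3) = 80/3 + P/3)
n(K, U) = 2 (n(K, U) = 4 - 1*2 = 4 - 2 = 2)
F = 11803/8659 (F = (-38 + 11841)/((34 - 63*52) + 11901) = 11803/((34 - 3276) + 11901) = 11803/(-3242 + 11901) = 11803/8659 ≈ 1.3631)
y = 29121/8659 (y = 2 + 11803/8659 = 29121/8659 ≈ 3.3631)
S(31)/y = (80/3 + (1/3)*31)/(29121/8659) = (80/3 + 31/3)*(8659/29121) = 37*(8659/29121) = 320383/29121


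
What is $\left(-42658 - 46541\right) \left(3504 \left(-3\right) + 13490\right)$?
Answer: $-265634622$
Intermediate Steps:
$\left(-42658 - 46541\right) \left(3504 \left(-3\right) + 13490\right) = - 89199 \left(-10512 + 13490\right) = \left(-89199\right) 2978 = -265634622$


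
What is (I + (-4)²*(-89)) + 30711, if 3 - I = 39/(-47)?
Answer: 1376669/47 ≈ 29291.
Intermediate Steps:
I = 180/47 (I = 3 - 39/(-47) = 3 - 39*(-1)/47 = 3 - 1*(-39/47) = 3 + 39/47 = 180/47 ≈ 3.8298)
(I + (-4)²*(-89)) + 30711 = (180/47 + (-4)²*(-89)) + 30711 = (180/47 + 16*(-89)) + 30711 = (180/47 - 1424) + 30711 = -66748/47 + 30711 = 1376669/47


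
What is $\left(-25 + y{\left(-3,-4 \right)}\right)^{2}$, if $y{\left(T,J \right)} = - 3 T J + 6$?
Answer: $3025$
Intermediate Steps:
$y{\left(T,J \right)} = 6 - 3 J T$ ($y{\left(T,J \right)} = - 3 J T + 6 = 6 - 3 J T$)
$\left(-25 + y{\left(-3,-4 \right)}\right)^{2} = \left(-25 + \left(6 - \left(-12\right) \left(-3\right)\right)\right)^{2} = \left(-25 + \left(6 - 36\right)\right)^{2} = \left(-25 - 30\right)^{2} = \left(-55\right)^{2} = 3025$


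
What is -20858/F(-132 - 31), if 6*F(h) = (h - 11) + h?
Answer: 125148/337 ≈ 371.36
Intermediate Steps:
F(h) = -11/6 + h/3 (F(h) = ((h - 11) + h)/6 = ((-11 + h) + h)/6 = (-11 + 2*h)/6 = -11/6 + h/3)
-20858/F(-132 - 31) = -20858/(-11/6 + (-132 - 31)/3) = -20858/(-11/6 + (1/3)*(-163)) = -20858/(-11/6 - 163/3) = -20858/(-337/6) = -20858*(-6/337) = 125148/337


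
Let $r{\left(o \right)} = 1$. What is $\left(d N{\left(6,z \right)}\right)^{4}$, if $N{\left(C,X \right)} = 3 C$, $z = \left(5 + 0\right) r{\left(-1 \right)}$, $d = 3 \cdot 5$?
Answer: $5314410000$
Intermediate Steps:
$d = 15$
$z = 5$ ($z = \left(5 + 0\right) 1 = 5 \cdot 1 = 5$)
$\left(d N{\left(6,z \right)}\right)^{4} = \left(15 \cdot 3 \cdot 6\right)^{4} = \left(15 \cdot 18\right)^{4} = 270^{4} = 5314410000$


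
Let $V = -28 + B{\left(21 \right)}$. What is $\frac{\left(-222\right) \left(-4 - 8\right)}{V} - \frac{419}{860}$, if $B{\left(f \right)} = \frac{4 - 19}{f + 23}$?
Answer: $- \frac{2356471}{24940} \approx -94.486$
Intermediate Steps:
$B{\left(f \right)} = - \frac{15}{23 + f}$
$V = - \frac{1247}{44}$ ($V = -28 - \frac{15}{23 + 21} = -28 - \frac{15}{44} = - \frac{1247}{44} \approx -28.341$)
$\frac{\left(-222\right) \left(-4 - 8\right)}{V} - \frac{419}{860} = \frac{\left(-222\right) \left(-4 - 8\right)}{- \frac{1247}{44}} - \frac{419}{860} = \left(-222\right) \left(-12\right) \left(- \frac{44}{1247}\right) - \frac{419}{860} = 2664 \left(- \frac{44}{1247}\right) - \frac{419}{860} = - \frac{117216}{1247} - \frac{419}{860} = - \frac{2356471}{24940}$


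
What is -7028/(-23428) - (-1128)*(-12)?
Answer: -79278595/5857 ≈ -13536.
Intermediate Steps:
-7028/(-23428) - (-1128)*(-12) = -7028*(-1/23428) - 1*13536 = 1757/5857 - 13536 = -79278595/5857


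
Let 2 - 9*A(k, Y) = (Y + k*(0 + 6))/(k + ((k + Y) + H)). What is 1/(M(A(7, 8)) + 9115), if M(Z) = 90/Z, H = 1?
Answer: 2/8915 ≈ 0.00022434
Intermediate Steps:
A(k, Y) = 2/9 - (Y + 6*k)/(9*(1 + Y + 2*k)) (A(k, Y) = 2/9 - (Y + k*(0 + 6))/(9*(k + ((k + Y) + 1))) = 2/9 - (Y + k*6)/(9*(k + ((Y + k) + 1))) = 2/9 - (Y + 6*k)/(9*(k + (1 + Y + k))) = 2/9 - (Y + 6*k)/(9*(1 + Y + 2*k)))
1/(M(A(7, 8)) + 9115) = 1/(90/(((2 + 8 - 2*7)/(9*(1 + 8 + 2*7)))) + 9115) = 1/(90/(((2 + 8 - 14)/(9*(1 + 8 + 14)))) + 9115) = 1/(90/(((⅑)*(-4)/23)) + 9115) = 1/(90/(((⅑)*(1/23)*(-4))) + 9115) = 1/(90/(-4/207) + 9115) = 1/(90*(-207/4) + 9115) = 1/(-9315/2 + 9115) = 1/(8915/2) = 2/8915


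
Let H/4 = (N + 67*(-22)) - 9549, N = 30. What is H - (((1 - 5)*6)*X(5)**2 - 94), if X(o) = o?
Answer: -43278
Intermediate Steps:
H = -43972 (H = 4*((30 + 67*(-22)) - 9549) = 4*((30 - 1474) - 9549) = 4*(-1444 - 9549) = 4*(-10993) = -43972)
H - (((1 - 5)*6)*X(5)**2 - 94) = -43972 - (((1 - 5)*6)*5**2 - 94) = -43972 - (-4*6*25 - 94) = -43972 - (-24*25 - 94) = -43972 - (-600 - 94) = -43972 - 1*(-694) = -43972 + 694 = -43278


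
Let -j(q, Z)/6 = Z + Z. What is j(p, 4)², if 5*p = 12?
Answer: 2304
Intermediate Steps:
p = 12/5 (p = (⅕)*12 = 12/5 ≈ 2.4000)
j(q, Z) = -12*Z (j(q, Z) = -6*(Z + Z) = -12*Z)
j(p, 4)² = (-12*4)² = (-48)² = 2304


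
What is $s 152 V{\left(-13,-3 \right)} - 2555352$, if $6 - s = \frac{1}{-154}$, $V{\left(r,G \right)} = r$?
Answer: $- \frac{197676004}{77} \approx -2.5672 \cdot 10^{6}$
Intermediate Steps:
$s = \frac{925}{154}$ ($s = 6 - \frac{1}{-154} = 6 - - \frac{1}{154} = 6 + \frac{1}{154} = \frac{925}{154} \approx 6.0065$)
$s 152 V{\left(-13,-3 \right)} - 2555352 = \frac{925}{154} \cdot 152 \left(-13\right) - 2555352 = \frac{70300}{77} \left(-13\right) - 2555352 = - \frac{913900}{77} - 2555352 = - \frac{197676004}{77}$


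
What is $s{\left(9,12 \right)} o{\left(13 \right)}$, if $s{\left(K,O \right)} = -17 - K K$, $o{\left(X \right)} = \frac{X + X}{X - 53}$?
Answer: $\frac{637}{10} \approx 63.7$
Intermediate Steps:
$o{\left(X \right)} = \frac{2 X}{-53 + X}$
$s{\left(K,O \right)} = -17 - K^{2}$
$s{\left(9,12 \right)} o{\left(13 \right)} = \left(-17 - 9^{2}\right) 2 \cdot 13 \frac{1}{-53 + 13} = \left(-17 - 81\right) 2 \cdot 13 \frac{1}{-40} = \left(-17 - 81\right) 2 \cdot 13 \left(- \frac{1}{40}\right) = \left(-98\right) \left(- \frac{13}{20}\right) = \frac{637}{10}$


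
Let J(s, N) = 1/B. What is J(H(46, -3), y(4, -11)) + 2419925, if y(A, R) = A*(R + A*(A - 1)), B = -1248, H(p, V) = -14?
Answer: 3020066399/1248 ≈ 2.4199e+6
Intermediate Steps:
y(A, R) = A*(R + A*(-1 + A))
J(s, N) = -1/1248 (J(s, N) = 1/(-1248) = -1/1248)
J(H(46, -3), y(4, -11)) + 2419925 = -1/1248 + 2419925 = 3020066399/1248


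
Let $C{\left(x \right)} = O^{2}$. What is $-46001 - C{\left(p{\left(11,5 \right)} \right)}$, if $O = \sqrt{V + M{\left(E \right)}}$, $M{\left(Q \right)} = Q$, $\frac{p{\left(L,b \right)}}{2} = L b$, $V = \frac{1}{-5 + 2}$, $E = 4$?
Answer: $- \frac{138014}{3} \approx -46005.0$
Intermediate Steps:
$V = - \frac{1}{3}$ ($V = \frac{1}{-3} = - \frac{1}{3} \approx -0.33333$)
$p{\left(L,b \right)} = 2 L b$
$O = \frac{\sqrt{33}}{3}$ ($O = \sqrt{- \frac{1}{3} + 4} = \sqrt{\frac{11}{3}} = \frac{\sqrt{33}}{3} \approx 1.9149$)
$C{\left(x \right)} = \frac{11}{3}$ ($C{\left(x \right)} = \left(\frac{\sqrt{33}}{3}\right)^{2} = \frac{11}{3}$)
$-46001 - C{\left(p{\left(11,5 \right)} \right)} = -46001 - \frac{11}{3} = - \frac{138014}{3}$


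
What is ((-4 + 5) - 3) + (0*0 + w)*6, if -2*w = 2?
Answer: -8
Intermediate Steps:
w = -1 (w = -½*2 = -1)
((-4 + 5) - 3) + (0*0 + w)*6 = ((-4 + 5) - 3) + (0*0 - 1)*6 = (1 - 3) + (0 - 1)*6 = -2 - 1*6 = -2 - 6 = -8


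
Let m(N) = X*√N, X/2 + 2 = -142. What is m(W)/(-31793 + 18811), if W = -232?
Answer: 288*I*√58/6491 ≈ 0.33791*I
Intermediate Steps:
X = -288 (X = -4 + 2*(-142) = -4 - 284 = -288)
m(N) = -288*√N
m(W)/(-31793 + 18811) = (-576*I*√58)/(-31793 + 18811) = -576*I*√58/(-12982) = -576*I*√58*(-1/12982) = 288*I*√58/6491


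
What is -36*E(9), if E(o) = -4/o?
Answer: 16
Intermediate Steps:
-36*E(9) = -(-144)/9 = -36*(-4/9) = 16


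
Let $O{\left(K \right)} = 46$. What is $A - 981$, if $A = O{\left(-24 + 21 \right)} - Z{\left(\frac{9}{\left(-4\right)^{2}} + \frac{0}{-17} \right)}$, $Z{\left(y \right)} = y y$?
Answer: $- \frac{239441}{256} \approx -935.32$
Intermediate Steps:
$Z{\left(y \right)} = y^{2}$
$A = \frac{11695}{256}$ ($A = 46 - \left(\frac{9}{\left(-4\right)^{2}} + \frac{0}{-17}\right)^{2} = 46 - \left(\frac{9}{16} + 0 \left(- \frac{1}{17}\right)\right)^{2} = 46 - \left(9 \cdot \frac{1}{16} + 0\right)^{2} = 46 - \left(\frac{9}{16} + 0\right)^{2} = 46 - \left(\frac{9}{16}\right)^{2} = 46 - \frac{81}{256} = \frac{11695}{256} \approx 45.684$)
$A - 981 = \frac{11695}{256} - 981 = - \frac{239441}{256}$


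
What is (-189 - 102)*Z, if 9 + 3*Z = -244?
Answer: 24541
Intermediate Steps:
Z = -253/3 (Z = -3 + (⅓)*(-244) = -3 - 244/3 = -253/3 ≈ -84.333)
(-189 - 102)*Z = (-189 - 102)*(-253/3) = -291*(-253/3) = 24541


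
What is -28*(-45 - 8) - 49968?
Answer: -48484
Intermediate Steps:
-28*(-45 - 8) - 49968 = -28*(-53) - 49968 = 1484 - 49968 = -48484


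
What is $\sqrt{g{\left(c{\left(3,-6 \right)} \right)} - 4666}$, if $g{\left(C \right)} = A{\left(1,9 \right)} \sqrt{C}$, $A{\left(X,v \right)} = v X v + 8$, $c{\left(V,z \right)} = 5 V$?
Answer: $\sqrt{-4666 + 89 \sqrt{15}} \approx 65.737 i$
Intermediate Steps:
$A{\left(X,v \right)} = 8 + X v^{2}$ ($A{\left(X,v \right)} = X v v + 8 = X v^{2} + 8 = 8 + X v^{2}$)
$g{\left(C \right)} = 89 \sqrt{C}$ ($g{\left(C \right)} = \left(8 + 1 \cdot 9^{2}\right) \sqrt{C} = \left(8 + 1 \cdot 81\right) \sqrt{C} = \left(8 + 81\right) \sqrt{C} = 89 \sqrt{C}$)
$\sqrt{g{\left(c{\left(3,-6 \right)} \right)} - 4666} = \sqrt{89 \sqrt{5 \cdot 3} - 4666} = \sqrt{89 \sqrt{15} - 4666} = \sqrt{-4666 + 89 \sqrt{15}}$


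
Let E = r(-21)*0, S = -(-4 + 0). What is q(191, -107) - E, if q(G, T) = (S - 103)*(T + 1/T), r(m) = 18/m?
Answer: 1133550/107 ≈ 10594.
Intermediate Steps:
S = 4 (S = -1*(-4) = 4)
E = 0 (E = (18/(-21))*0 = (18*(-1/21))*0 = -6/7*0 = 0)
q(G, T) = -99*T - 99/T (q(G, T) = (4 - 103)*(T + 1/T) = -99*(T + 1/T) = -99*T - 99/T)
q(191, -107) - E = (-99*(-107) - 99/(-107)) - 1*0 = (10593 - 99*(-1/107)) + 0 = (10593 + 99/107) + 0 = 1133550/107 + 0 = 1133550/107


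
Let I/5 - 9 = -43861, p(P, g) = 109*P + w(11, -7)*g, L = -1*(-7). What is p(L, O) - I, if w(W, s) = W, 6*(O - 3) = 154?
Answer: 661015/3 ≈ 2.2034e+5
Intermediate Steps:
O = 86/3 (O = 3 + (⅙)*154 = 3 + 77/3 = 86/3 ≈ 28.667)
L = 7
p(P, g) = 11*g + 109*P (p(P, g) = 109*P + 11*g = 11*g + 109*P)
I = -219260 (I = 45 + 5*(-43861) = 45 - 219305 = -219260)
p(L, O) - I = (11*(86/3) + 109*7) - 1*(-219260) = (946/3 + 763) + 219260 = 3235/3 + 219260 = 661015/3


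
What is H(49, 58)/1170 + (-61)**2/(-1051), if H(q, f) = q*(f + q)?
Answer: 1156823/1229670 ≈ 0.94076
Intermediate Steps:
H(49, 58)/1170 + (-61)**2/(-1051) = (49*(58 + 49))/1170 + (-61)**2/(-1051) = (49*107)*(1/1170) + 3721*(-1/1051) = 5243*(1/1170) - 3721/1051 = 5243/1170 - 3721/1051 = 1156823/1229670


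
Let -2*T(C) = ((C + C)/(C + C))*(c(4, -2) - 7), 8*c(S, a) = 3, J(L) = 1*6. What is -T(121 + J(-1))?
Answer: -53/16 ≈ -3.3125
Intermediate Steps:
J(L) = 6
c(S, a) = 3/8 (c(S, a) = (⅛)*3 = 3/8)
T(C) = 53/16 (T(C) = -(C + C)/(C + C)*(3/8 - 7)/2 = -(2*C)/((2*C))*(-53)/(2*8) = -(2*C)*(1/(2*C))*(-53)/(2*8) = -(-53)/(2*8) = -½*(-53/8) = 53/16)
-T(121 + J(-1)) = -1*53/16 = -53/16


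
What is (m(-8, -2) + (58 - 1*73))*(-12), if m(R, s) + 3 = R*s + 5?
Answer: -36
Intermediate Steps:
m(R, s) = 2 + R*s (m(R, s) = -3 + (R*s + 5) = -3 + (5 + R*s) = 2 + R*s)
(m(-8, -2) + (58 - 1*73))*(-12) = ((2 - 8*(-2)) + (58 - 1*73))*(-12) = ((2 + 16) + (58 - 73))*(-12) = (18 - 15)*(-12) = 3*(-12) = -36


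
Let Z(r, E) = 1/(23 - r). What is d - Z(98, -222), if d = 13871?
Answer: 1040326/75 ≈ 13871.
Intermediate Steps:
d - Z(98, -222) = 13871 - (-1)/(-23 + 98) = 13871 - (-1)/75 = 13871 - 1*(-1/75) = 13871 + 1/75 = 1040326/75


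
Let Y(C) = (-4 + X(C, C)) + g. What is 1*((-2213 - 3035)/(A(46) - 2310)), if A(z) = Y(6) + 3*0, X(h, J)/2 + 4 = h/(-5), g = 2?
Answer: 6560/2903 ≈ 2.2597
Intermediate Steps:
X(h, J) = -8 - 2*h/5 (X(h, J) = -8 + 2*(h/(-5)) = -8 + 2*(h*(-⅕)) = -8 + 2*(-h/5) = -8 - 2*h/5)
Y(C) = -10 - 2*C/5 (Y(C) = (-4 + (-8 - 2*C/5)) + 2 = (-12 - 2*C/5) + 2 = -10 - 2*C/5)
A(z) = -62/5 (A(z) = (-10 - ⅖*6) + 3*0 = (-10 - 12/5) + 0 = -62/5 + 0 = -62/5)
1*((-2213 - 3035)/(A(46) - 2310)) = 1*((-2213 - 3035)/(-62/5 - 2310)) = 1*(-5248/(-11612/5)) = 1*(-5248*(-5/11612)) = 1*(6560/2903) = 6560/2903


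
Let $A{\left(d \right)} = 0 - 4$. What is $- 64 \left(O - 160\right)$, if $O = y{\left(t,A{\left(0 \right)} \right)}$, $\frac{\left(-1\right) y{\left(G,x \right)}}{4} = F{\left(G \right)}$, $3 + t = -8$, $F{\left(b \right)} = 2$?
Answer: $10752$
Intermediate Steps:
$t = -11$ ($t = -3 - 8 = -11$)
$A{\left(d \right)} = -4$ ($A{\left(d \right)} = 0 - 4 = -4$)
$y{\left(G,x \right)} = -8$ ($y{\left(G,x \right)} = \left(-4\right) 2 = -8$)
$O = -8$
$- 64 \left(O - 160\right) = - 64 \left(-8 - 160\right) = \left(-64\right) \left(-168\right) = 10752$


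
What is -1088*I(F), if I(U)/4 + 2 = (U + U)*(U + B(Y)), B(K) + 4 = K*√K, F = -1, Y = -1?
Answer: -34816 - 8704*I ≈ -34816.0 - 8704.0*I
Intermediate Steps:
B(K) = -4 + K^(3/2) (B(K) = -4 + K*√K = -4 + K^(3/2))
I(U) = -8 + 8*U*(-4 + U - I) (I(U) = -8 + 4*((U + U)*(U + (-4 + (-1)^(3/2)))) = -8 + 4*((2*U)*(U + (-4 - I))) = -8 + 4*((2*U)*(-4 + U - I)) = -8 + 4*(2*U*(-4 + U - I)) = -8 + 8*U*(-4 + U - I))
-1088*I(F) = -1088*(-8 + 8*(-1)² - 8*(-1)*(4 + I)) = -1088*(-8 + 8*1 + (32 + 8*I)) = -1088*(-8 + 8 + (32 + 8*I)) = -1088*(32 + 8*I) = -34816 - 8704*I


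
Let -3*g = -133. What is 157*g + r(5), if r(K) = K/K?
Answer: 20884/3 ≈ 6961.3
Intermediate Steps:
g = 133/3 (g = -⅓*(-133) = 133/3 ≈ 44.333)
r(K) = 1
157*g + r(5) = 157*(133/3) + 1 = 20881/3 + 1 = 20884/3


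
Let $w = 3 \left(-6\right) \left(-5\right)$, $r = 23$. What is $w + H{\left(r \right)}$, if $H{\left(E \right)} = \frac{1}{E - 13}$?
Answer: $\frac{901}{10} \approx 90.1$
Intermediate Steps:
$H{\left(E \right)} = \frac{1}{-13 + E}$
$w = 90$ ($w = \left(-18\right) \left(-5\right) = 90$)
$w + H{\left(r \right)} = 90 + \frac{1}{-13 + 23} = 90 + \frac{1}{10} = \frac{901}{10}$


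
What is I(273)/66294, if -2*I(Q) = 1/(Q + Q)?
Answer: -1/72393048 ≈ -1.3813e-8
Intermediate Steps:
I(Q) = -1/(4*Q) (I(Q) = -1/(2*(Q + Q)) = -1/(2*Q)/2 = -1/(4*Q))
I(273)/66294 = -¼/273/66294 = -¼*1/273*(1/66294) = -1/1092*1/66294 = -1/72393048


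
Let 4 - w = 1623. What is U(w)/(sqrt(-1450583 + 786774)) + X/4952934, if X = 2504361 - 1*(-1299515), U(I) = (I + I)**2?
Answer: 1901938/2476467 - 10484644*I*sqrt(663809)/663809 ≈ 0.768 - 12869.0*I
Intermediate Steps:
w = -1619 (w = 4 - 1*1623 = 4 - 1623 = -1619)
U(I) = 4*I**2 (U(I) = (2*I)**2 = 4*I**2)
X = 3803876 (X = 2504361 + 1299515 = 3803876)
U(w)/(sqrt(-1450583 + 786774)) + X/4952934 = (4*(-1619)**2)/(sqrt(-1450583 + 786774)) + 3803876/4952934 = (4*2621161)/(sqrt(-663809)) + 3803876*(1/4952934) = 10484644/((I*sqrt(663809))) + 1901938/2476467 = 10484644*(-I*sqrt(663809)/663809) + 1901938/2476467 = -10484644*I*sqrt(663809)/663809 + 1901938/2476467 = 1901938/2476467 - 10484644*I*sqrt(663809)/663809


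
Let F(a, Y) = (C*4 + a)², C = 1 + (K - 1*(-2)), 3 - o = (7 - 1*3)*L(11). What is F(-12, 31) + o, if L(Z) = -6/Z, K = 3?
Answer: 1641/11 ≈ 149.18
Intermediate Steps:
o = 57/11 (o = 3 - (7 - 1*3)*(-6/11) = 3 - (7 - 3)*(-6*1/11) = 3 - 4*(-6)/11 = 3 - 1*(-24/11) = 3 + 24/11 = 57/11 ≈ 5.1818)
C = 6 (C = 1 + (3 - 1*(-2)) = 1 + (3 + 2) = 1 + 5 = 6)
F(a, Y) = (24 + a)² (F(a, Y) = (6*4 + a)² = (24 + a)²)
F(-12, 31) + o = (24 - 12)² + 57/11 = 12² + 57/11 = 144 + 57/11 = 1641/11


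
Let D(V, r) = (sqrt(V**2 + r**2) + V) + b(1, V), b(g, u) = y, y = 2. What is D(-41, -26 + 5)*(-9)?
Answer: 351 - 9*sqrt(2122) ≈ -63.587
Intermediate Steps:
b(g, u) = 2
D(V, r) = 2 + V + sqrt(V**2 + r**2) (D(V, r) = (sqrt(V**2 + r**2) + V) + 2 = (V + sqrt(V**2 + r**2)) + 2 = 2 + V + sqrt(V**2 + r**2))
D(-41, -26 + 5)*(-9) = (2 - 41 + sqrt((-41)**2 + (-26 + 5)**2))*(-9) = (2 - 41 + sqrt(1681 + (-21)**2))*(-9) = (2 - 41 + sqrt(1681 + 441))*(-9) = (2 - 41 + sqrt(2122))*(-9) = (-39 + sqrt(2122))*(-9) = 351 - 9*sqrt(2122)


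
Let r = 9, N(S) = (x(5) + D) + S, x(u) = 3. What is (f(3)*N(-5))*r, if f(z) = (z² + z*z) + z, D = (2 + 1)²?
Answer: 1323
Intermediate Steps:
D = 9 (D = 3² = 9)
f(z) = z + 2*z² (f(z) = (z² + z²) + z = 2*z² + z = z + 2*z²)
N(S) = 12 + S (N(S) = (3 + 9) + S = 12 + S)
(f(3)*N(-5))*r = ((3*(1 + 2*3))*(12 - 5))*9 = ((3*(1 + 6))*7)*9 = ((3*7)*7)*9 = (21*7)*9 = 147*9 = 1323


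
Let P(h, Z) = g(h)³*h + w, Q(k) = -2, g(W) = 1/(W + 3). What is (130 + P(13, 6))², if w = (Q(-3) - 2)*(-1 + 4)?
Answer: 233618522281/16777216 ≈ 13925.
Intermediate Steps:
g(W) = 1/(3 + W)
w = -12 (w = (-2 - 2)*(-1 + 4) = -4*3 = -12)
P(h, Z) = -12 + h/(3 + h)³ (P(h, Z) = (1/(3 + h))³*h - 12 = h/(3 + h)³ - 12 = -12 + h/(3 + h)³)
(130 + P(13, 6))² = (130 + (-12 + 13/(3 + 13)³))² = (130 + (-12 + 13/16³))² = (130 + (-12 + 13*(1/4096)))² = (130 + (-12 + 13/4096))² = (130 - 49139/4096)² = (483341/4096)² = 233618522281/16777216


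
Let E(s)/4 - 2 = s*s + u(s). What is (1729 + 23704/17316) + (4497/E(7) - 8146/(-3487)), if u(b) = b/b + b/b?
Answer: 5612863753187/3200187276 ≈ 1753.9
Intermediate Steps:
u(b) = 2 (u(b) = 1 + 1 = 2)
E(s) = 16 + 4*s**2 (E(s) = 8 + 4*(s*s + 2) = 8 + 4*(s**2 + 2) = 8 + 4*(2 + s**2) = 8 + (8 + 4*s**2) = 16 + 4*s**2)
(1729 + 23704/17316) + (4497/E(7) - 8146/(-3487)) = (1729 + 23704/17316) + (4497/(16 + 4*7**2) - 8146/(-3487)) = (1729 + 23704*(1/17316)) + (4497/(16 + 4*49) - 8146*(-1/3487)) = (1729 + 5926/4329) + (4497/(16 + 196) + 8146/3487) = 7490767/4329 + (4497/212 + 8146/3487) = 7490767/4329 + 17407991/739244 = 5612863753187/3200187276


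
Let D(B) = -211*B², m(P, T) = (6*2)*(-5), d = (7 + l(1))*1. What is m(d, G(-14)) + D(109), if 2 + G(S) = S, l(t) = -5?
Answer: -2506951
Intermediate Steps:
G(S) = -2 + S
d = 2 (d = (7 - 5)*1 = 2*1 = 2)
m(P, T) = -60 (m(P, T) = 12*(-5) = -60)
m(d, G(-14)) + D(109) = -60 - 211*109² = -60 - 211*11881 = -60 - 2506891 = -2506951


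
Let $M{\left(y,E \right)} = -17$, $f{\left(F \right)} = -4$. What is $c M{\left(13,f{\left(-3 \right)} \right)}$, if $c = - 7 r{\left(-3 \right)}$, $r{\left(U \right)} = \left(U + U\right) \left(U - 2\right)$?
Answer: $3570$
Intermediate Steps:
$r{\left(U \right)} = 2 U \left(-2 + U\right)$
$c = -210$ ($c = - 7 \cdot 2 \left(-3\right) \left(-2 - 3\right) = - 7 \cdot 2 \left(-3\right) \left(-5\right) = \left(-7\right) 30 = -210$)
$c M{\left(13,f{\left(-3 \right)} \right)} = \left(-210\right) \left(-17\right) = 3570$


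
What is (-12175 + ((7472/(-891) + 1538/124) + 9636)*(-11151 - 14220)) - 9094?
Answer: -1501343407435/6138 ≈ -2.4460e+8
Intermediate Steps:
(-12175 + ((7472/(-891) + 1538/124) + 9636)*(-11151 - 14220)) - 9094 = (-12175 + ((7472*(-1/891) + 1538*(1/124)) + 9636)*(-25371)) - 9094 = (-12175 + ((-7472/891 + 769/62) + 9636)*(-25371)) - 9094 = (-12175 + (221915/55242 + 9636)*(-25371)) - 9094 = (-12175 + (532533827/55242)*(-25371)) - 9094 = (-12175 - 1501212858313/6138) - 9094 = -1501287588463/6138 - 9094 = -1501343407435/6138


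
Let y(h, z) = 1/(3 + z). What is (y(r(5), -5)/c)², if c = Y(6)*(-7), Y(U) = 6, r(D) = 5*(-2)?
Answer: 1/7056 ≈ 0.00014172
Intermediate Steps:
r(D) = -10
c = -42 (c = 6*(-7) = -42)
(y(r(5), -5)/c)² = (1/((3 - 5)*(-42)))² = (-1/42/(-2))² = (-½*(-1/42))² = (1/84)² = 1/7056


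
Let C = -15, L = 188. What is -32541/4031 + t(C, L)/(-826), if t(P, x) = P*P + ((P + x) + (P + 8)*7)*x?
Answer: -121756513/3329606 ≈ -36.568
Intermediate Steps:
t(P, x) = P² + x*(56 + x + 8*P) (t(P, x) = P² + ((P + x) + (8 + P)*7)*x = P² + ((P + x) + (56 + 7*P))*x = P² + (56 + x + 8*P)*x = P² + x*(56 + x + 8*P))
-32541/4031 + t(C, L)/(-826) = -32541/4031 + ((-15)² + 188² + 56*188 + 8*(-15)*188)/(-826) = -32541*1/4031 + (225 + 35344 + 10528 - 22560)*(-1/826) = -32541/4031 + 23537*(-1/826) = -32541/4031 - 23537/826 = -121756513/3329606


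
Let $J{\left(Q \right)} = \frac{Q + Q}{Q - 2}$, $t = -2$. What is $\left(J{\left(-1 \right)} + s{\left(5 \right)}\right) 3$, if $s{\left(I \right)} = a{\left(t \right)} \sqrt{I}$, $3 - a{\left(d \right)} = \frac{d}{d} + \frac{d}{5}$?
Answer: $2 + \frac{36 \sqrt{5}}{5} \approx 18.1$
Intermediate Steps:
$J{\left(Q \right)} = \frac{2 Q}{-2 + Q}$
$a{\left(d \right)} = 2 - \frac{d}{5}$ ($a{\left(d \right)} = 3 - \left(\frac{d}{d} + \frac{d}{5}\right) = 3 - \left(1 + d \frac{1}{5}\right) = 3 - \left(1 + \frac{d}{5}\right) = 2 - \frac{d}{5}$)
$s{\left(I \right)} = \frac{12 \sqrt{I}}{5}$ ($s{\left(I \right)} = \left(2 - - \frac{2}{5}\right) \sqrt{I} = \left(2 + \frac{2}{5}\right) \sqrt{I} = \frac{12 \sqrt{I}}{5}$)
$\left(J{\left(-1 \right)} + s{\left(5 \right)}\right) 3 = \left(2 \left(-1\right) \frac{1}{-2 - 1} + \frac{12 \sqrt{5}}{5}\right) 3 = \left(2 \left(-1\right) \frac{1}{-3} + \frac{12 \sqrt{5}}{5}\right) 3 = \left(2 \left(-1\right) \left(- \frac{1}{3}\right) + \frac{12 \sqrt{5}}{5}\right) 3 = \left(\frac{2}{3} + \frac{12 \sqrt{5}}{5}\right) 3 = 2 + \frac{36 \sqrt{5}}{5}$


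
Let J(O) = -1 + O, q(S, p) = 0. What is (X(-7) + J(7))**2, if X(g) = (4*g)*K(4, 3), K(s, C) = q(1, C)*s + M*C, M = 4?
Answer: 108900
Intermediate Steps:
K(s, C) = 4*C (K(s, C) = 0*s + 4*C = 0 + 4*C = 4*C)
X(g) = 48*g (X(g) = (4*g)*(4*3) = (4*g)*12 = 48*g)
(X(-7) + J(7))**2 = (48*(-7) + (-1 + 7))**2 = (-336 + 6)**2 = (-330)**2 = 108900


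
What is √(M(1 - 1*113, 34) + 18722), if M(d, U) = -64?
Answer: √18658 ≈ 136.59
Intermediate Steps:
√(M(1 - 1*113, 34) + 18722) = √(-64 + 18722) = √18658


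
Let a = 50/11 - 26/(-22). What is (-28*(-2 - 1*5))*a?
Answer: 12348/11 ≈ 1122.5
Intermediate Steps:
a = 63/11 (a = 50*(1/11) - 26*(-1/22) = 50/11 + 13/11 = 63/11 ≈ 5.7273)
(-28*(-2 - 1*5))*a = -28*(-2 - 1*5)*(63/11) = -28*(-2 - 5)*(63/11) = -28*(-7)*(63/11) = -7*(-28)*(63/11) = 196*(63/11) = 12348/11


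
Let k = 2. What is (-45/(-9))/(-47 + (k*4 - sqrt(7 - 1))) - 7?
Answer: -720/101 + sqrt(6)/303 ≈ -7.1206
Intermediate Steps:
(-45/(-9))/(-47 + (k*4 - sqrt(7 - 1))) - 7 = (-45/(-9))/(-47 + (2*4 - sqrt(7 - 1))) - 7 = (-45*(-1/9))/(-47 + (8 - sqrt(6))) - 7 = 5/(-39 - sqrt(6)) - 7 = -7 + 5/(-39 - sqrt(6))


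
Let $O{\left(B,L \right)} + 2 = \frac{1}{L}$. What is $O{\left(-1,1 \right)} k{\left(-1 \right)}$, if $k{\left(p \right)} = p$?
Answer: $1$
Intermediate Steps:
$O{\left(B,L \right)} = -2 + \frac{1}{L}$
$O{\left(-1,1 \right)} k{\left(-1 \right)} = \left(-2 + 1^{-1}\right) \left(-1\right) = \left(-2 + 1\right) \left(-1\right) = \left(-1\right) \left(-1\right) = 1$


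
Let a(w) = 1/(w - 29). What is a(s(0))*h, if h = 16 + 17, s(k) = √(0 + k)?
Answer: -33/29 ≈ -1.1379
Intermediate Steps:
s(k) = √k
h = 33
a(w) = 1/(-29 + w)
a(s(0))*h = 33/(-29 + √0) = 33/(-29 + 0) = 33/(-29) = -1/29*33 = -33/29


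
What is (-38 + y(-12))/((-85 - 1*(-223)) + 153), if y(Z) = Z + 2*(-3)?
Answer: -56/291 ≈ -0.19244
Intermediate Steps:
y(Z) = -6 + Z (y(Z) = Z - 6 = -6 + Z)
(-38 + y(-12))/((-85 - 1*(-223)) + 153) = (-38 + (-6 - 12))/((-85 - 1*(-223)) + 153) = (-38 - 18)/((-85 + 223) + 153) = -56/(138 + 153) = -56/291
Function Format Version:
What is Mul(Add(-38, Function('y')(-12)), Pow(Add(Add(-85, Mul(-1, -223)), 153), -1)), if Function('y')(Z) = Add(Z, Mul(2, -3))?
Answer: Rational(-56, 291) ≈ -0.19244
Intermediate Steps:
Function('y')(Z) = Add(-6, Z) (Function('y')(Z) = Add(Z, -6) = Add(-6, Z))
Mul(Add(-38, Function('y')(-12)), Pow(Add(Add(-85, Mul(-1, -223)), 153), -1)) = Mul(Add(-38, Add(-6, -12)), Pow(Add(Add(-85, Mul(-1, -223)), 153), -1)) = Mul(Add(-38, -18), Pow(Add(Add(-85, 223), 153), -1)) = Mul(-56, Pow(Add(138, 153), -1)) = Mul(-56, Pow(291, -1)) = Mul(-56, Rational(1, 291)) = Rational(-56, 291)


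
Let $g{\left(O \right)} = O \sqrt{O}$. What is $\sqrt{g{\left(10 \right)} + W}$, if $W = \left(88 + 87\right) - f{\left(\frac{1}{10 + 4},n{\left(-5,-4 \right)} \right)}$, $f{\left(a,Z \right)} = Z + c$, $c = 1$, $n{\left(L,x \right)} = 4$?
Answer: $\sqrt{170 + 10 \sqrt{10}} \approx 14.199$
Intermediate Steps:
$g{\left(O \right)} = O^{\frac{3}{2}}$
$f{\left(a,Z \right)} = 1 + Z$ ($f{\left(a,Z \right)} = Z + 1 = 1 + Z$)
$W = 170$ ($W = \left(88 + 87\right) - \left(1 + 4\right) = 175 - 5 = 170$)
$\sqrt{g{\left(10 \right)} + W} = \sqrt{10^{\frac{3}{2}} + 170} = \sqrt{10 \sqrt{10} + 170} = \sqrt{170 + 10 \sqrt{10}}$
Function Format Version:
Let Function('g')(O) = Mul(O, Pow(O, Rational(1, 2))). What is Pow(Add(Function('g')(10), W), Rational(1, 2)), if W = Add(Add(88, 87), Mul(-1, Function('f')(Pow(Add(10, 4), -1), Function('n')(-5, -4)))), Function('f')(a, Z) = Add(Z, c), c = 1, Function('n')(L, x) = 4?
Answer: Pow(Add(170, Mul(10, Pow(10, Rational(1, 2)))), Rational(1, 2)) ≈ 14.199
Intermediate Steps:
Function('g')(O) = Pow(O, Rational(3, 2))
Function('f')(a, Z) = Add(1, Z) (Function('f')(a, Z) = Add(Z, 1) = Add(1, Z))
W = 170 (W = Add(Add(88, 87), Mul(-1, Add(1, 4))) = Add(175, Mul(-1, 5)) = Add(175, -5) = 170)
Pow(Add(Function('g')(10), W), Rational(1, 2)) = Pow(Add(Pow(10, Rational(3, 2)), 170), Rational(1, 2)) = Pow(Add(Mul(10, Pow(10, Rational(1, 2))), 170), Rational(1, 2)) = Pow(Add(170, Mul(10, Pow(10, Rational(1, 2)))), Rational(1, 2))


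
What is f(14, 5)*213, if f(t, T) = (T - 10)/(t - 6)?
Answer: -1065/8 ≈ -133.13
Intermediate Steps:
f(t, T) = (-10 + T)/(-6 + t)
f(14, 5)*213 = ((-10 + 5)/(-6 + 14))*213 = (-5/8)*213 = ((⅛)*(-5))*213 = -5/8*213 = -1065/8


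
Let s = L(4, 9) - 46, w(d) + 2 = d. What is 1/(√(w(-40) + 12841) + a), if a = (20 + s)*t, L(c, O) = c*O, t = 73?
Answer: 730/520101 - √12799/520101 ≈ 0.0011861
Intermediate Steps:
w(d) = -2 + d
L(c, O) = O*c
s = -10 (s = 9*4 - 46 = 36 - 46 = -10)
a = 730 (a = (20 - 10)*73 = 10*73 = 730)
1/(√(w(-40) + 12841) + a) = 1/(√((-2 - 40) + 12841) + 730) = 1/(√(-42 + 12841) + 730) = 1/(√12799 + 730) = 1/(730 + √12799)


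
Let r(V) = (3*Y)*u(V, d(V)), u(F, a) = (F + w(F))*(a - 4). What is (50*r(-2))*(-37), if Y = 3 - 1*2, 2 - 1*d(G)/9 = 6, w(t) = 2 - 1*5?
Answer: -1110000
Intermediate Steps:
w(t) = -3 (w(t) = 2 - 5 = -3)
d(G) = -36 (d(G) = 18 - 9*6 = 18 - 54 = -36)
Y = 1 (Y = 3 - 2 = 1)
u(F, a) = (-4 + a)*(-3 + F) (u(F, a) = (F - 3)*(a - 4) = (-3 + F)*(-4 + a) = (-4 + a)*(-3 + F))
r(V) = 360 - 120*V (r(V) = (3*1)*(12 - 4*V - 3*(-36) + V*(-36)) = 3*(12 - 4*V + 108 - 36*V) = 3*(120 - 40*V) = 360 - 120*V)
(50*r(-2))*(-37) = (50*(360 - 120*(-2)))*(-37) = (50*(360 + 240))*(-37) = (50*600)*(-37) = 30000*(-37) = -1110000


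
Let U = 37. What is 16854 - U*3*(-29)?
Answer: 20073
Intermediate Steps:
16854 - U*3*(-29) = 16854 - 37*3*(-29) = 16854 - 111*(-29) = 16854 - 1*(-3219) = 16854 + 3219 = 20073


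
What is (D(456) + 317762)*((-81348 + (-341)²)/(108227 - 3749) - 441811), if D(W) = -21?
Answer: -14666764013416225/104478 ≈ -1.4038e+11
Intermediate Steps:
(D(456) + 317762)*((-81348 + (-341)²)/(108227 - 3749) - 441811) = (-21 + 317762)*((-81348 + (-341)²)/(108227 - 3749) - 441811) = 317741*((-81348 + 116281)/104478 - 441811) = 317741*(34933*(1/104478) - 441811) = 317741*(34933/104478 - 441811) = 317741*(-46159494725/104478) = -14666764013416225/104478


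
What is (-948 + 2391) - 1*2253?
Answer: -810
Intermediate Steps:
(-948 + 2391) - 1*2253 = 1443 - 2253 = -810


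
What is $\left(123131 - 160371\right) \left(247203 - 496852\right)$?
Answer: $9296928760$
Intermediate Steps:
$\left(123131 - 160371\right) \left(247203 - 496852\right) = \left(-37240\right) \left(-249649\right) = 9296928760$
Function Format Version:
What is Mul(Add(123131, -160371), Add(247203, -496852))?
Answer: 9296928760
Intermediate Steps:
Mul(Add(123131, -160371), Add(247203, -496852)) = Mul(-37240, -249649) = 9296928760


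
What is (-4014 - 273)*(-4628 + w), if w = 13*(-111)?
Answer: 26026377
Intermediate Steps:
w = -1443
(-4014 - 273)*(-4628 + w) = (-4014 - 273)*(-4628 - 1443) = -4287*(-6071) = 26026377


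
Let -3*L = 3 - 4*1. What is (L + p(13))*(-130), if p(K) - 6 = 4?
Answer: -4030/3 ≈ -1343.3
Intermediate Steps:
p(K) = 10 (p(K) = 6 + 4 = 10)
L = ⅓ (L = -(3 - 4*1)/3 = -(3 - 4)/3 = -⅓*(-1) = ⅓ ≈ 0.33333)
(L + p(13))*(-130) = (⅓ + 10)*(-130) = (31/3)*(-130) = -4030/3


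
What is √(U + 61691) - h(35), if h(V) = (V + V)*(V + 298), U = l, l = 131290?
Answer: -23310 + √192981 ≈ -22871.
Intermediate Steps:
U = 131290
h(V) = 2*V*(298 + V) (h(V) = (2*V)*(298 + V) = 2*V*(298 + V))
√(U + 61691) - h(35) = √(131290 + 61691) - 2*35*(298 + 35) = √192981 - 2*35*333 = √192981 - 1*23310 = √192981 - 23310 = -23310 + √192981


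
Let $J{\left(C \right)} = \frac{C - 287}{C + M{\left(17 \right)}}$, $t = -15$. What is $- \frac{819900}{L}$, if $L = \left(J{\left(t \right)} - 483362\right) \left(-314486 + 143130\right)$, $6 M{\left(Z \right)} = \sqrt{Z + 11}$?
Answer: $- \frac{99964641668175}{10098089025845097086} - \frac{92853675 \sqrt{7}}{10098089025845097086} \approx -9.8994 \cdot 10^{-6}$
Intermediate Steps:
$M{\left(Z \right)} = \frac{\sqrt{11 + Z}}{6}$ ($M{\left(Z \right)} = \frac{\sqrt{Z + 11}}{6} = \frac{\sqrt{11 + Z}}{6}$)
$J{\left(C \right)} = \frac{-287 + C}{C + \frac{\sqrt{7}}{3}}$ ($J{\left(C \right)} = \frac{C - 287}{C + \frac{\sqrt{11 + 17}}{6}} = \frac{-287 + C}{C + \frac{\sqrt{28}}{6}} = \frac{-287 + C}{C + \frac{2 \sqrt{7}}{6}} = \frac{-287 + C}{C + \frac{\sqrt{7}}{3}}$)
$L = 82826978872 + \frac{155248536}{-45 + \sqrt{7}}$ ($L = \left(\frac{3 \left(-287 - 15\right)}{\sqrt{7} + 3 \left(-15\right)} - 483362\right) \left(-314486 + 143130\right) = \left(3 \frac{1}{\sqrt{7} - 45} \left(-302\right) - 483362\right) \left(-171356\right) = \left(3 \frac{1}{-45 + \sqrt{7}} \left(-302\right) - 483362\right) \left(-171356\right) = \left(- \frac{906}{-45 + \sqrt{7}} - 483362\right) \left(-171356\right) = \left(-483362 - \frac{906}{-45 + \sqrt{7}}\right) \left(-171356\right) = 82826978872 + \frac{155248536}{-45 + \sqrt{7}} \approx 8.2823 \cdot 10^{10}$)
$- \frac{819900}{L} = - \frac{819900}{\frac{83568928589788}{1009} - \frac{77624268 \sqrt{7}}{1009}}$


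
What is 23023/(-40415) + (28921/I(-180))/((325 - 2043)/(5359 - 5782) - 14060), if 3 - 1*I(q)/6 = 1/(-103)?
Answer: -20369004149713/29796447286520 ≈ -0.68361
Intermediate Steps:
I(q) = 1860/103 (I(q) = 18 - 6/(-103) = 18 - 6*(-1/103) = 18 + 6/103 = 1860/103)
23023/(-40415) + (28921/I(-180))/((325 - 2043)/(5359 - 5782) - 14060) = 23023/(-40415) + (28921/(1860/103))/((325 - 2043)/(5359 - 5782) - 14060) = 23023*(-1/40415) + (28921*(103/1860))/(-1718/(-423) - 14060) = -23023/40415 + 2978863/(1860*(-1718*(-1/423) - 14060)) = -23023/40415 + 2978863/(1860*(1718/423 - 14060)) = -23023/40415 + 2978863/(1860*(-5945662/423)) = -23023/40415 + (2978863/1860)*(-423/5945662) = -23023/40415 - 420019683/3686310440 = -20369004149713/29796447286520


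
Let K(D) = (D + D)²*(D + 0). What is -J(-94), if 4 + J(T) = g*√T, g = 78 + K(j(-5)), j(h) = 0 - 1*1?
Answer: 4 - 74*I*√94 ≈ 4.0 - 717.46*I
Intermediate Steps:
j(h) = -1 (j(h) = 0 - 1 = -1)
K(D) = 4*D³ (K(D) = (2*D)²*D = (4*D²)*D = 4*D³)
g = 74 (g = 78 + 4*(-1)³ = 78 + 4*(-1) = 78 - 4 = 74)
J(T) = -4 + 74*√T
-J(-94) = -(-4 + 74*√(-94)) = -(-4 + 74*(I*√94)) = -(-4 + 74*I*√94) = 4 - 74*I*√94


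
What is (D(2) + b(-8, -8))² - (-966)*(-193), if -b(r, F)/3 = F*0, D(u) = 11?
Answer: -186317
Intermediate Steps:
b(r, F) = 0 (b(r, F) = -3*F*0 = -3*0 = 0)
(D(2) + b(-8, -8))² - (-966)*(-193) = (11 + 0)² - (-966)*(-193) = 11² - 1*186438 = 121 - 186438 = -186317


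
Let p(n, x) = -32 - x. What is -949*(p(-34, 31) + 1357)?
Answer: -1228006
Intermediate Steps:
-949*(p(-34, 31) + 1357) = -949*((-32 - 1*31) + 1357) = -949*((-32 - 31) + 1357) = -949*(-63 + 1357) = -949*1294 = -1228006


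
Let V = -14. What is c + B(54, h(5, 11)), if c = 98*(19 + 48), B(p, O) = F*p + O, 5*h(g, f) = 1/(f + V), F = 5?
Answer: 102539/15 ≈ 6835.9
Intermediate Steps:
h(g, f) = 1/(5*(-14 + f)) (h(g, f) = 1/(5*(f - 14)) = 1/(5*(-14 + f)))
B(p, O) = O + 5*p (B(p, O) = 5*p + O = O + 5*p)
c = 6566 (c = 98*67 = 6566)
c + B(54, h(5, 11)) = 6566 + (1/(5*(-14 + 11)) + 5*54) = 6566 + ((⅕)/(-3) + 270) = 6566 + ((⅕)*(-⅓) + 270) = 6566 + (-1/15 + 270) = 6566 + 4049/15 = 102539/15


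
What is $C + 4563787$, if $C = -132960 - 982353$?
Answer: $3448474$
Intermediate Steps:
$C = -1115313$ ($C = -132960 - 982353 = -1115313$)
$C + 4563787 = -1115313 + 4563787 = 3448474$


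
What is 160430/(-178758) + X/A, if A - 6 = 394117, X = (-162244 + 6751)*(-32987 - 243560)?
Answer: 3843365728634864/35226319617 ≈ 1.0911e+5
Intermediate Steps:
X = 43001122671 (X = -155493*(-276547) = 43001122671)
A = 394123 (A = 6 + 394117 = 394123)
160430/(-178758) + X/A = 160430/(-178758) + 43001122671/394123 = 160430*(-1/178758) + 43001122671*(1/394123) = -80215/89379 + 43001122671/394123 = 3843365728634864/35226319617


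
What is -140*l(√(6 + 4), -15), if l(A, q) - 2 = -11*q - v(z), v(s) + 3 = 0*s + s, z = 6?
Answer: -22960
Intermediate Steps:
v(s) = -3 + s (v(s) = -3 + (0*s + s) = -3 + (0 + s) = -3 + s)
l(A, q) = -1 - 11*q (l(A, q) = 2 + (-11*q - (-3 + 6)) = 2 + (-11*q - 1*3) = 2 + (-11*q - 3) = 2 + (-3 - 11*q) = -1 - 11*q)
-140*l(√(6 + 4), -15) = -140*(-1 - 11*(-15)) = -140*(-1 + 165) = -140*164 = -22960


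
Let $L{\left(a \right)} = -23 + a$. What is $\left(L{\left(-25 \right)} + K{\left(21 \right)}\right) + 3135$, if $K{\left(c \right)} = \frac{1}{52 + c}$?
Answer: $\frac{225352}{73} \approx 3087.0$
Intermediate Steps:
$\left(L{\left(-25 \right)} + K{\left(21 \right)}\right) + 3135 = \left(\left(-23 - 25\right) + \frac{1}{52 + 21}\right) + 3135 = \left(-48 + \frac{1}{73}\right) + 3135 = - \frac{3503}{73} + 3135 = \frac{225352}{73}$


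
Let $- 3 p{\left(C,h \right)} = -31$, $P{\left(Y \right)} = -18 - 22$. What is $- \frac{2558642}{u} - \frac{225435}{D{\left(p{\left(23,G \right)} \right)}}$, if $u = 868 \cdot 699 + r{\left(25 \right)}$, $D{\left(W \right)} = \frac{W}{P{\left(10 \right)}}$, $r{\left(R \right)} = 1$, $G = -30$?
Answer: $\frac{16413383144698}{18808723} \approx 8.7265 \cdot 10^{5}$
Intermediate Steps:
$P{\left(Y \right)} = -40$
$p{\left(C,h \right)} = \frac{31}{3}$ ($p{\left(C,h \right)} = \left(- \frac{1}{3}\right) \left(-31\right) = \frac{31}{3}$)
$D{\left(W \right)} = - \frac{W}{40}$ ($D{\left(W \right)} = \frac{W}{-40} = W \left(- \frac{1}{40}\right) = - \frac{W}{40}$)
$u = 606733$ ($u = 868 \cdot 699 + 1 = 606732 + 1 = 606733$)
$- \frac{2558642}{u} - \frac{225435}{D{\left(p{\left(23,G \right)} \right)}} = - \frac{2558642}{606733} - \frac{225435}{\left(- \frac{1}{40}\right) \frac{31}{3}} = \left(-2558642\right) \frac{1}{606733} - \frac{225435}{- \frac{31}{120}} = - \frac{2558642}{606733} - - \frac{27052200}{31} = - \frac{2558642}{606733} + \frac{27052200}{31} = \frac{16413383144698}{18808723}$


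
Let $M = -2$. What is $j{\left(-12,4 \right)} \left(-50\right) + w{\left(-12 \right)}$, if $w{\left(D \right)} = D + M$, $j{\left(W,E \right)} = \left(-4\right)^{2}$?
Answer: $-814$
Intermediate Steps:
$j{\left(W,E \right)} = 16$
$w{\left(D \right)} = -2 + D$ ($w{\left(D \right)} = D - 2 = -2 + D$)
$j{\left(-12,4 \right)} \left(-50\right) + w{\left(-12 \right)} = 16 \left(-50\right) - 14 = -800 - 14 = -814$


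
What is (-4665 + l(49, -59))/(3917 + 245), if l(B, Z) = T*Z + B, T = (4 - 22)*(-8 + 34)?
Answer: 11498/2081 ≈ 5.5252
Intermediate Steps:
T = -468 (T = -18*26 = -468)
l(B, Z) = B - 468*Z (l(B, Z) = -468*Z + B = B - 468*Z)
(-4665 + l(49, -59))/(3917 + 245) = (-4665 + (49 - 468*(-59)))/(3917 + 245) = (-4665 + (49 + 27612))/4162 = (-4665 + 27661)*(1/4162) = 22996*(1/4162) = 11498/2081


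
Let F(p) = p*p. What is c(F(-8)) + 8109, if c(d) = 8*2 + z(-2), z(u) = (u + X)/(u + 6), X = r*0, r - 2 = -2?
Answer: 16249/2 ≈ 8124.5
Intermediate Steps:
r = 0 (r = 2 - 2 = 0)
X = 0 (X = 0*0 = 0)
F(p) = p²
z(u) = u/(6 + u) (z(u) = (u + 0)/(u + 6) = u/(6 + u))
c(d) = 31/2 (c(d) = 8*2 - 2/(6 - 2) = 16 - 2/4 = 16 - 2*¼ = 16 - ½ = 31/2)
c(F(-8)) + 8109 = 31/2 + 8109 = 16249/2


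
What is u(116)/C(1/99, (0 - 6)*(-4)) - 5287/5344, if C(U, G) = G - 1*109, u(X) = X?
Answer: -1069299/454240 ≈ -2.3540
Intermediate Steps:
C(U, G) = -109 + G (C(U, G) = G - 109 = -109 + G)
u(116)/C(1/99, (0 - 6)*(-4)) - 5287/5344 = 116/(-109 + (0 - 6)*(-4)) - 5287/5344 = 116/(-109 - 6*(-4)) - 5287*1/5344 = 116/(-109 + 24) - 5287/5344 = 116/(-85) - 5287/5344 = 116*(-1/85) - 5287/5344 = -116/85 - 5287/5344 = -1069299/454240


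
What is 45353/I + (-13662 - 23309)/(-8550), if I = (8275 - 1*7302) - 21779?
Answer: 95362619/44472825 ≈ 2.1443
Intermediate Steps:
I = -20806 (I = (8275 - 7302) - 21779 = 973 - 21779 = -20806)
45353/I + (-13662 - 23309)/(-8550) = 45353/(-20806) + (-13662 - 23309)/(-8550) = 45353*(-1/20806) - 36971*(-1/8550) = -45353/20806 + 36971/8550 = 95362619/44472825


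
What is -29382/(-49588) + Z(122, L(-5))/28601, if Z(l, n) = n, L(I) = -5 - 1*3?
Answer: 419978939/709133194 ≈ 0.59224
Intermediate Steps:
L(I) = -8 (L(I) = -5 - 3 = -8)
-29382/(-49588) + Z(122, L(-5))/28601 = -29382/(-49588) - 8/28601 = -29382*(-1/49588) - 8*1/28601 = 14691/24794 - 8/28601 = 419978939/709133194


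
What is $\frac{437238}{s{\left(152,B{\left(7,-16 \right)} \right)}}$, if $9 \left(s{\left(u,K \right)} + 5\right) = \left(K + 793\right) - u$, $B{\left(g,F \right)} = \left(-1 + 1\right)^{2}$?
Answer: $\frac{1967571}{298} \approx 6602.6$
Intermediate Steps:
$B{\left(g,F \right)} = 0$ ($B{\left(g,F \right)} = 0^{2} = 0$)
$s{\left(u,K \right)} = \frac{748}{9} - \frac{u}{9} + \frac{K}{9}$ ($s{\left(u,K \right)} = -5 + \frac{\left(K + 793\right) - u}{9} = -5 + \frac{\left(793 + K\right) - u}{9} = -5 + \frac{793 + K - u}{9} = -5 + \left(\frac{793}{9} - \frac{u}{9} + \frac{K}{9}\right) = \frac{748}{9} - \frac{u}{9} + \frac{K}{9}$)
$\frac{437238}{s{\left(152,B{\left(7,-16 \right)} \right)}} = \frac{437238}{\frac{748}{9} - \frac{152}{9} + \frac{1}{9} \cdot 0} = \frac{437238}{\frac{748}{9} - \frac{152}{9} + 0} = \frac{437238}{\frac{596}{9}} = 437238 \cdot \frac{9}{596} = \frac{1967571}{298}$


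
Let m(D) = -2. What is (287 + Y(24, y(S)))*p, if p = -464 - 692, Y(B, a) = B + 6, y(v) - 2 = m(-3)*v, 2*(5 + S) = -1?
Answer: -366452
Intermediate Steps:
S = -11/2 (S = -5 + (½)*(-1) = -5 - ½ = -11/2 ≈ -5.5000)
y(v) = 2 - 2*v
Y(B, a) = 6 + B
p = -1156
(287 + Y(24, y(S)))*p = (287 + (6 + 24))*(-1156) = (287 + 30)*(-1156) = 317*(-1156) = -366452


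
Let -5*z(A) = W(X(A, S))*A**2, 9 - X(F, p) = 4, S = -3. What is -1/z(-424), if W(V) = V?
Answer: 1/179776 ≈ 5.5625e-6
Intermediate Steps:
X(F, p) = 5 (X(F, p) = 9 - 1*4 = 9 - 4 = 5)
z(A) = -A**2
-1/z(-424) = -1/((-1*(-424)**2)) = -1/((-1*179776)) = -1/(-179776) = -1*(-1/179776) = 1/179776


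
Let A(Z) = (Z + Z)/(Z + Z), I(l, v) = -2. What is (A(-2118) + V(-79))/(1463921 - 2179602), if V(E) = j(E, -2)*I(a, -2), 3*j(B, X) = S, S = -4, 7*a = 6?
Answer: -11/2147043 ≈ -5.1233e-6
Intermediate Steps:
a = 6/7 (a = (⅐)*6 = 6/7 ≈ 0.85714)
j(B, X) = -4/3 (j(B, X) = (⅓)*(-4) = -4/3)
V(E) = 8/3 (V(E) = -4/3*(-2) = 8/3)
A(Z) = 1 (A(Z) = (2*Z)/((2*Z)) = (2*Z)*(1/(2*Z)) = 1)
(A(-2118) + V(-79))/(1463921 - 2179602) = (1 + 8/3)/(1463921 - 2179602) = (11/3)/(-715681) = (11/3)*(-1/715681) = -11/2147043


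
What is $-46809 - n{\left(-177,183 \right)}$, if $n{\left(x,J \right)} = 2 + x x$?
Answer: $-78140$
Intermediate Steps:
$n{\left(x,J \right)} = 2 + x^{2}$
$-46809 - n{\left(-177,183 \right)} = -46809 - \left(2 + \left(-177\right)^{2}\right) = -46809 - \left(2 + 31329\right) = -46809 - 31331 = -78140$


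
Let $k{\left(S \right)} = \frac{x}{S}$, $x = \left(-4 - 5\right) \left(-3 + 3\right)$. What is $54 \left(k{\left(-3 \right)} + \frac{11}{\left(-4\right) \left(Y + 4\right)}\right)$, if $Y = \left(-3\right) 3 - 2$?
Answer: $\frac{297}{14} \approx 21.214$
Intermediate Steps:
$x = 0$ ($x = \left(-9\right) 0 = 0$)
$Y = -11$ ($Y = -9 - 2 = -11$)
$k{\left(S \right)} = 0$ ($k{\left(S \right)} = \frac{0}{S} = 0$)
$54 \left(k{\left(-3 \right)} + \frac{11}{\left(-4\right) \left(Y + 4\right)}\right) = 54 \left(0 + \frac{11}{\left(-4\right) \left(-11 + 4\right)}\right) = 54 \left(0 + \frac{11}{\left(-4\right) \left(-7\right)}\right) = 54 \left(0 + \frac{11}{28}\right) = 54 \cdot \frac{11}{28} = \frac{297}{14}$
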